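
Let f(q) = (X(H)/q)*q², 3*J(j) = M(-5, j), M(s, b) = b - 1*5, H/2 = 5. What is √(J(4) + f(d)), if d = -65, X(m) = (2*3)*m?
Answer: I*√35103/3 ≈ 62.453*I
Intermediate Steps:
H = 10 (H = 2*5 = 10)
X(m) = 6*m
M(s, b) = -5 + b (M(s, b) = b - 5 = -5 + b)
J(j) = -5/3 + j/3 (J(j) = (-5 + j)/3 = -5/3 + j/3)
f(q) = 60*q (f(q) = ((6*10)/q)*q² = (60/q)*q² = 60*q)
√(J(4) + f(d)) = √((-5/3 + (⅓)*4) + 60*(-65)) = √((-5/3 + 4/3) - 3900) = √(-⅓ - 3900) = √(-11701/3) = I*√35103/3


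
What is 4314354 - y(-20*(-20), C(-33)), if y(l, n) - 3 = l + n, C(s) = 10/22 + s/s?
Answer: 47453445/11 ≈ 4.3140e+6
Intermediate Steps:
C(s) = 16/11 (C(s) = 10*(1/22) + 1 = 5/11 + 1 = 16/11)
y(l, n) = 3 + l + n (y(l, n) = 3 + (l + n) = 3 + l + n)
4314354 - y(-20*(-20), C(-33)) = 4314354 - (3 - 20*(-20) + 16/11) = 4314354 - (3 + 400 + 16/11) = 4314354 - 1*4449/11 = 4314354 - 4449/11 = 47453445/11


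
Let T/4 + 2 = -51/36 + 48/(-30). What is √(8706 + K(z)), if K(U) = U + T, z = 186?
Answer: √1996185/15 ≈ 94.191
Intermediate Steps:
T = -301/15 (T = -8 + 4*(-51/36 + 48/(-30)) = -8 + 4*(-51*1/36 + 48*(-1/30)) = -8 + 4*(-17/12 - 8/5) = -8 + 4*(-181/60) = -8 - 181/15 = -301/15 ≈ -20.067)
K(U) = -301/15 + U (K(U) = U - 301/15 = -301/15 + U)
√(8706 + K(z)) = √(8706 + (-301/15 + 186)) = √(8706 + 2489/15) = √(133079/15) = √1996185/15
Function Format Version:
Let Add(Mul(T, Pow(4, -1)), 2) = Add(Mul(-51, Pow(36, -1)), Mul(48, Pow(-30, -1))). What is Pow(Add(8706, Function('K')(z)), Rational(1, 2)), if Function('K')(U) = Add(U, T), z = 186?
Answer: Mul(Rational(1, 15), Pow(1996185, Rational(1, 2))) ≈ 94.191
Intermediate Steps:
T = Rational(-301, 15) (T = Add(-8, Mul(4, Add(Mul(-51, Pow(36, -1)), Mul(48, Pow(-30, -1))))) = Add(-8, Mul(4, Add(Mul(-51, Rational(1, 36)), Mul(48, Rational(-1, 30))))) = Add(-8, Mul(4, Add(Rational(-17, 12), Rational(-8, 5)))) = Add(-8, Mul(4, Rational(-181, 60))) = Add(-8, Rational(-181, 15)) = Rational(-301, 15) ≈ -20.067)
Function('K')(U) = Add(Rational(-301, 15), U) (Function('K')(U) = Add(U, Rational(-301, 15)) = Add(Rational(-301, 15), U))
Pow(Add(8706, Function('K')(z)), Rational(1, 2)) = Pow(Add(8706, Add(Rational(-301, 15), 186)), Rational(1, 2)) = Pow(Add(8706, Rational(2489, 15)), Rational(1, 2)) = Pow(Rational(133079, 15), Rational(1, 2)) = Mul(Rational(1, 15), Pow(1996185, Rational(1, 2)))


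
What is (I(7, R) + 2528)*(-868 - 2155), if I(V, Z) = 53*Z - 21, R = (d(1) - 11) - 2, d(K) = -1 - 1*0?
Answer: -5335595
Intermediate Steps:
d(K) = -1 (d(K) = -1 + 0 = -1)
R = -14 (R = (-1 - 11) - 2 = -12 - 2 = -14)
I(V, Z) = -21 + 53*Z
(I(7, R) + 2528)*(-868 - 2155) = ((-21 + 53*(-14)) + 2528)*(-868 - 2155) = ((-21 - 742) + 2528)*(-3023) = (-763 + 2528)*(-3023) = 1765*(-3023) = -5335595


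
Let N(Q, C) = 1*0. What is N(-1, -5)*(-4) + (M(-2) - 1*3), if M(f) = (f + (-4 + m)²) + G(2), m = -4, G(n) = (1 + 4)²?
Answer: 84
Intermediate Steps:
G(n) = 25 (G(n) = 5² = 25)
N(Q, C) = 0
M(f) = 89 + f (M(f) = (f + (-4 - 4)²) + 25 = (f + (-8)²) + 25 = (f + 64) + 25 = (64 + f) + 25 = 89 + f)
N(-1, -5)*(-4) + (M(-2) - 1*3) = 0*(-4) + ((89 - 2) - 1*3) = 0 + (87 - 3) = 0 + 84 = 84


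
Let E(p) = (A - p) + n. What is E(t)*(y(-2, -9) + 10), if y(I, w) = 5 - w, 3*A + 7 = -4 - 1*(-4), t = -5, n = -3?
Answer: -8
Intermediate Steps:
A = -7/3 (A = -7/3 + (-4 - 1*(-4))/3 = -7/3 + (-4 + 4)/3 = -7/3 + (⅓)*0 = -7/3 + 0 = -7/3 ≈ -2.3333)
E(p) = -16/3 - p (E(p) = (-7/3 - p) - 3 = -16/3 - p)
E(t)*(y(-2, -9) + 10) = (-16/3 - 1*(-5))*((5 - 1*(-9)) + 10) = (-16/3 + 5)*((5 + 9) + 10) = -(14 + 10)/3 = -⅓*24 = -8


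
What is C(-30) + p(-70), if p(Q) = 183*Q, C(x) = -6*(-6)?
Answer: -12774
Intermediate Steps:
C(x) = 36
C(-30) + p(-70) = 36 + 183*(-70) = 36 - 12810 = -12774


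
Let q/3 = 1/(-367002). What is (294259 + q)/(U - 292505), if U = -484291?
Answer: -35997880505/95028561864 ≈ -0.37881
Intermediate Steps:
q = -1/122334 (q = 3/(-367002) = 3*(-1/367002) = -1/122334 ≈ -8.1743e-6)
(294259 + q)/(U - 292505) = (294259 - 1/122334)/(-484291 - 292505) = (35997880505/122334)/(-776796) = (35997880505/122334)*(-1/776796) = -35997880505/95028561864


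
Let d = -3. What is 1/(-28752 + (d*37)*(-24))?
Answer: -1/26088 ≈ -3.8332e-5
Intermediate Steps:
1/(-28752 + (d*37)*(-24)) = 1/(-28752 - 3*37*(-24)) = 1/(-28752 - 111*(-24)) = 1/(-28752 + 2664) = 1/(-26088) = -1/26088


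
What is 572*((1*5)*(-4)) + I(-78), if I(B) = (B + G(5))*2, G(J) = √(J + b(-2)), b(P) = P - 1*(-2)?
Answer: -11596 + 2*√5 ≈ -11592.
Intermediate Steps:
b(P) = 2 + P (b(P) = P + 2 = 2 + P)
G(J) = √J (G(J) = √(J + (2 - 2)) = √(J + 0) = √J)
I(B) = 2*B + 2*√5 (I(B) = (B + √5)*2 = 2*B + 2*√5)
572*((1*5)*(-4)) + I(-78) = 572*((1*5)*(-4)) + (2*(-78) + 2*√5) = 572*(5*(-4)) + (-156 + 2*√5) = 572*(-20) + (-156 + 2*√5) = -11440 + (-156 + 2*√5) = -11596 + 2*√5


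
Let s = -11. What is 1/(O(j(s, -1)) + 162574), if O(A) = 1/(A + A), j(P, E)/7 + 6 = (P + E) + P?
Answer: 406/66005043 ≈ 6.1510e-6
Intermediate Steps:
j(P, E) = -42 + 7*E + 14*P (j(P, E) = -42 + 7*((P + E) + P) = -42 + 7*((E + P) + P) = -42 + 7*(E + 2*P) = -42 + (7*E + 14*P) = -42 + 7*E + 14*P)
O(A) = 1/(2*A)
1/(O(j(s, -1)) + 162574) = 1/(1/(2*(-42 + 7*(-1) + 14*(-11))) + 162574) = 1/(1/(2*(-42 - 7 - 154)) + 162574) = 1/((½)/(-203) + 162574) = 1/((½)*(-1/203) + 162574) = 1/(-1/406 + 162574) = 1/(66005043/406) = 406/66005043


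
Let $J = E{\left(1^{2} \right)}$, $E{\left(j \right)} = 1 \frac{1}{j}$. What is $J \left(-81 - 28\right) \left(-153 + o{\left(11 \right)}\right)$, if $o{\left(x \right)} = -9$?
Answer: $17658$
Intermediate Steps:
$E{\left(j \right)} = \frac{1}{j}$
$J = 1$ ($J = \frac{1}{1^{2}} = 1^{-1} = 1$)
$J \left(-81 - 28\right) \left(-153 + o{\left(11 \right)}\right) = 1 \left(-81 - 28\right) \left(-153 - 9\right) = 1 \left(\left(-109\right) \left(-162\right)\right) = 1 \cdot 17658 = 17658$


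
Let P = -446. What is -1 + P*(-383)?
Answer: 170817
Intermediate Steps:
-1 + P*(-383) = -1 - 446*(-383) = -1 + 170818 = 170817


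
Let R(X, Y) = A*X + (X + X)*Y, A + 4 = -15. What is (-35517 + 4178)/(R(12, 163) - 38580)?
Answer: 31339/34896 ≈ 0.89807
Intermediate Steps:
A = -19 (A = -4 - 15 = -19)
R(X, Y) = -19*X + 2*X*Y (R(X, Y) = -19*X + (X + X)*Y = -19*X + (2*X)*Y = -19*X + 2*X*Y)
(-35517 + 4178)/(R(12, 163) - 38580) = (-35517 + 4178)/(12*(-19 + 2*163) - 38580) = -31339/(12*(-19 + 326) - 38580) = -31339/(12*307 - 38580) = -31339/(3684 - 38580) = -31339/(-34896) = -31339*(-1/34896) = 31339/34896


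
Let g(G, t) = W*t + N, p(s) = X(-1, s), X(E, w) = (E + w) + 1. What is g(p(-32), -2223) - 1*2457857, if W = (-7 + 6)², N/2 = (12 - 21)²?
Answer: -2459918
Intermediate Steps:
X(E, w) = 1 + E + w
p(s) = s (p(s) = 1 - 1 + s = s)
N = 162 (N = 2*(12 - 21)² = 2*(-9)² = 2*81 = 162)
W = 1 (W = (-1)² = 1)
g(G, t) = 162 + t (g(G, t) = 1*t + 162 = t + 162 = 162 + t)
g(p(-32), -2223) - 1*2457857 = (162 - 2223) - 1*2457857 = -2061 - 2457857 = -2459918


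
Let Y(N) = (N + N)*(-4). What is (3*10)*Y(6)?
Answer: -1440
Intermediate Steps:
Y(N) = -8*N (Y(N) = (2*N)*(-4) = -8*N)
(3*10)*Y(6) = (3*10)*(-8*6) = 30*(-48) = -1440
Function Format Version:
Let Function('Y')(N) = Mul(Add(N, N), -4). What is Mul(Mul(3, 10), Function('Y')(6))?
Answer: -1440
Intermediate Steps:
Function('Y')(N) = Mul(-8, N) (Function('Y')(N) = Mul(Mul(2, N), -4) = Mul(-8, N))
Mul(Mul(3, 10), Function('Y')(6)) = Mul(Mul(3, 10), Mul(-8, 6)) = Mul(30, -48) = -1440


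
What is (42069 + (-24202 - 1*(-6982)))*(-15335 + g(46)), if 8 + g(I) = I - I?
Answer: -381258207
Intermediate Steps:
g(I) = -8 (g(I) = -8 + (I - I) = -8 + 0 = -8)
(42069 + (-24202 - 1*(-6982)))*(-15335 + g(46)) = (42069 + (-24202 - 1*(-6982)))*(-15335 - 8) = (42069 + (-24202 + 6982))*(-15343) = (42069 - 17220)*(-15343) = 24849*(-15343) = -381258207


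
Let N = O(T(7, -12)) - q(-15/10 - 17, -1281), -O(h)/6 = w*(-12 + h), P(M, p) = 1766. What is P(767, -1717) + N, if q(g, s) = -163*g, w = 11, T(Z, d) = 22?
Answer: -3819/2 ≈ -1909.5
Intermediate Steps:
O(h) = 792 - 66*h (O(h) = -66*(-12 + h) = -6*(-132 + 11*h) = 792 - 66*h)
N = -7351/2 (N = (792 - 66*22) - (-163)*(-15/10 - 17) = (792 - 1452) - (-163)*(-15*⅒ - 17) = -660 - (-163)*(-3/2 - 17) = -660 - (-163)*(-37)/2 = -660 - 1*6031/2 = -660 - 6031/2 = -7351/2 ≈ -3675.5)
P(767, -1717) + N = 1766 - 7351/2 = -3819/2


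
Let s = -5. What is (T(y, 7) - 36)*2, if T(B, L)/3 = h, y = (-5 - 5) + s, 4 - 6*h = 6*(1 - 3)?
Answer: -56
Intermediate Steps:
h = 8/3 (h = ⅔ - (1 - 3) = ⅔ - (-2) = ⅔ - ⅙*(-12) = ⅔ + 2 = 8/3 ≈ 2.6667)
y = -15 (y = (-5 - 5) - 5 = -10 - 5 = -15)
T(B, L) = 8 (T(B, L) = 3*(8/3) = 8)
(T(y, 7) - 36)*2 = (8 - 36)*2 = -28*2 = -56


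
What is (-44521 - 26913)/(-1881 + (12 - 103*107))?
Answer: 35717/6445 ≈ 5.5418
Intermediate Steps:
(-44521 - 26913)/(-1881 + (12 - 103*107)) = -71434/(-1881 + (12 - 11021)) = -71434/(-1881 - 11009) = -71434/(-12890) = -71434*(-1/12890) = 35717/6445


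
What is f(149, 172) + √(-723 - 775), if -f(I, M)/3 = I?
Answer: -447 + I*√1498 ≈ -447.0 + 38.704*I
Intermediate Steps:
f(I, M) = -3*I
f(149, 172) + √(-723 - 775) = -3*149 + √(-723 - 775) = -447 + √(-1498) = -447 + I*√1498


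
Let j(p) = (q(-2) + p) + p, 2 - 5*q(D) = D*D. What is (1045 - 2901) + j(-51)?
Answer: -9792/5 ≈ -1958.4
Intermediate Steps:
q(D) = ⅖ - D²/5 (q(D) = ⅖ - D*D/5 = ⅖ - D²/5)
j(p) = -⅖ + 2*p (j(p) = ((⅖ - ⅕*(-2)²) + p) + p = ((⅖ - ⅕*4) + p) + p = ((⅖ - ⅘) + p) + p = (-⅖ + p) + p = -⅖ + 2*p)
(1045 - 2901) + j(-51) = (1045 - 2901) + (-⅖ + 2*(-51)) = -1856 + (-⅖ - 102) = -1856 - 512/5 = -9792/5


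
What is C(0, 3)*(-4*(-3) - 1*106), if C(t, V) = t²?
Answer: 0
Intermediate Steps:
C(0, 3)*(-4*(-3) - 1*106) = 0²*(-4*(-3) - 1*106) = 0*(12 - 106) = 0*(-94) = 0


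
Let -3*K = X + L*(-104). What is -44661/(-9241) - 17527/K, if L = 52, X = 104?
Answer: -4882727/961064 ≈ -5.0805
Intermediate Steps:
K = 1768 (K = -(104 + 52*(-104))/3 = -(104 - 5408)/3 = -⅓*(-5304) = 1768)
-44661/(-9241) - 17527/K = -44661/(-9241) - 17527/1768 = -44661*(-1/9241) - 17527*1/1768 = 44661/9241 - 1031/104 = -4882727/961064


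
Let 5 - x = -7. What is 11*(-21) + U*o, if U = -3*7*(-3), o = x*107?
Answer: 80661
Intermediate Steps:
x = 12 (x = 5 - 1*(-7) = 5 + 7 = 12)
o = 1284 (o = 12*107 = 1284)
U = 63 (U = -21*(-3) = 63)
11*(-21) + U*o = 11*(-21) + 63*1284 = -231 + 80892 = 80661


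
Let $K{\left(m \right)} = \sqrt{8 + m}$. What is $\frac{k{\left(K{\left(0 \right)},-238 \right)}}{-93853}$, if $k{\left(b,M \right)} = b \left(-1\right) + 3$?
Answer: $- \frac{3}{93853} + \frac{2 \sqrt{2}}{93853} \approx -1.8281 \cdot 10^{-6}$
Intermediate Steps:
$k{\left(b,M \right)} = 3 - b$ ($k{\left(b,M \right)} = - b + 3 = 3 - b$)
$\frac{k{\left(K{\left(0 \right)},-238 \right)}}{-93853} = \frac{3 - \sqrt{8 + 0}}{-93853} = \left(3 - \sqrt{8}\right) \left(- \frac{1}{93853}\right) = \left(3 - 2 \sqrt{2}\right) \left(- \frac{1}{93853}\right) = - \frac{3}{93853} + \frac{2 \sqrt{2}}{93853}$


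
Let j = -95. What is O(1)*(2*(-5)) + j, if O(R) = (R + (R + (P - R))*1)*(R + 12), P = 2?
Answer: -485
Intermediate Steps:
O(R) = (2 + R)*(12 + R) (O(R) = (R + (R + (2 - R))*1)*(R + 12) = (R + 2*1)*(12 + R) = (R + 2)*(12 + R) = (2 + R)*(12 + R))
O(1)*(2*(-5)) + j = (24 + 1**2 + 14*1)*(2*(-5)) - 95 = (24 + 1 + 14)*(-10) - 95 = 39*(-10) - 95 = -390 - 95 = -485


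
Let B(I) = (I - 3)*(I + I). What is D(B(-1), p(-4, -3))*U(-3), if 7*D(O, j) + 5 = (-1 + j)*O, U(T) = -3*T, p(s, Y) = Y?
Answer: -333/7 ≈ -47.571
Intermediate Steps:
B(I) = 2*I*(-3 + I) (B(I) = (-3 + I)*(2*I) = 2*I*(-3 + I))
D(O, j) = -5/7 + O*(-1 + j)/7 (D(O, j) = -5/7 + ((-1 + j)*O)/7 = -5/7 + (O*(-1 + j))/7 = -5/7 + O*(-1 + j)/7)
D(B(-1), p(-4, -3))*U(-3) = (-5/7 - 2*(-1)*(-3 - 1)/7 + (⅐)*(2*(-1)*(-3 - 1))*(-3))*(-3*(-3)) = (-5/7 - 2*(-1)*(-4)/7 + (⅐)*(2*(-1)*(-4))*(-3))*9 = (-5/7 - ⅐*8 + (⅐)*8*(-3))*9 = (-5/7 - 8/7 - 24/7)*9 = -37/7*9 = -333/7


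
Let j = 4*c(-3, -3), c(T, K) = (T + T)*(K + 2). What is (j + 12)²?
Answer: 1296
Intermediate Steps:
c(T, K) = 2*T*(2 + K) (c(T, K) = (2*T)*(2 + K) = 2*T*(2 + K))
j = 24 (j = 4*(2*(-3)*(2 - 3)) = 4*(2*(-3)*(-1)) = 4*6 = 24)
(j + 12)² = (24 + 12)² = 36² = 1296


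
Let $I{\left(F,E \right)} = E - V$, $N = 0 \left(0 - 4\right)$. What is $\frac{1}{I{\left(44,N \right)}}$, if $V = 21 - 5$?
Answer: $- \frac{1}{16} \approx -0.0625$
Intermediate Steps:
$V = 16$
$N = 0$ ($N = 0 \left(-4\right) = 0$)
$I{\left(F,E \right)} = -16 + E$ ($I{\left(F,E \right)} = E - 16 = -16 + E$)
$\frac{1}{I{\left(44,N \right)}} = \frac{1}{-16 + 0} = \frac{1}{-16} = - \frac{1}{16}$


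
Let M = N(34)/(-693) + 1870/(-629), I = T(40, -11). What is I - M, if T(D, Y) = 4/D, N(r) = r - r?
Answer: 1137/370 ≈ 3.0730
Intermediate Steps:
N(r) = 0
I = 1/10 (I = 4/40 = 4*(1/40) = 1/10 ≈ 0.10000)
M = -110/37 (M = 0/(-693) + 1870/(-629) = 0*(-1/693) + 1870*(-1/629) = 0 - 110/37 = -110/37 ≈ -2.9730)
I - M = 1/10 - 1*(-110/37) = 1/10 + 110/37 = 1137/370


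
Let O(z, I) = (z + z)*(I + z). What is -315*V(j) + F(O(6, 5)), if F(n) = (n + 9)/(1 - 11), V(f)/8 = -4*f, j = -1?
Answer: -100941/10 ≈ -10094.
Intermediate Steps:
V(f) = -32*f (V(f) = 8*(-4*f) = -32*f)
O(z, I) = 2*z*(I + z) (O(z, I) = (2*z)*(I + z) = 2*z*(I + z))
F(n) = -9/10 - n/10 (F(n) = (9 + n)/(-10) = (9 + n)*(-⅒) = -9/10 - n/10)
-315*V(j) + F(O(6, 5)) = -(-10080)*(-1) + (-9/10 - 6*(5 + 6)/5) = -315*32 + (-9/10 - 6*11/5) = -10080 + (-9/10 - ⅒*132) = -10080 + (-9/10 - 66/5) = -10080 - 141/10 = -100941/10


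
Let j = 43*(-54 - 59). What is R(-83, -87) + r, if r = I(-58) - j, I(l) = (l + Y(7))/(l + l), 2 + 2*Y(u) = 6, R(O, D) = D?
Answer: 138402/29 ≈ 4772.5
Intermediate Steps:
Y(u) = 2 (Y(u) = -1 + (½)*6 = -1 + 3 = 2)
j = -4859 (j = 43*(-113) = -4859)
I(l) = (2 + l)/(2*l) (I(l) = (l + 2)/(l + l) = (2 + l)/((2*l)) = (2 + l)*(1/(2*l)) = (2 + l)/(2*l))
r = 140925/29 (r = (½)*(2 - 58)/(-58) - 1*(-4859) = (½)*(-1/58)*(-56) + 4859 = 14/29 + 4859 = 140925/29 ≈ 4859.5)
R(-83, -87) + r = -87 + 140925/29 = 138402/29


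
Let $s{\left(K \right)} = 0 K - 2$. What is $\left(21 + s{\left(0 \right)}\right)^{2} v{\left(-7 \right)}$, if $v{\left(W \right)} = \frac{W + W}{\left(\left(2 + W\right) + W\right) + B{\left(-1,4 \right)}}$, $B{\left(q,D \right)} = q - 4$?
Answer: $\frac{5054}{17} \approx 297.29$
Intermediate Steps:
$s{\left(K \right)} = -2$ ($s{\left(K \right)} = 0 - 2 = -2$)
$B{\left(q,D \right)} = -4 + q$
$v{\left(W \right)} = \frac{2 W}{-3 + 2 W}$ ($v{\left(W \right)} = \frac{W + W}{\left(\left(2 + W\right) + W\right) - 5} = \frac{2 W}{\left(2 + 2 W\right) - 5} = \frac{2 W}{-3 + 2 W}$)
$\left(21 + s{\left(0 \right)}\right)^{2} v{\left(-7 \right)} = \left(21 - 2\right)^{2} \cdot 2 \left(-7\right) \frac{1}{-3 + 2 \left(-7\right)} = 19^{2} \cdot 2 \left(-7\right) \frac{1}{-3 - 14} = 361 \cdot 2 \left(-7\right) \frac{1}{-17} = 361 \cdot 2 \left(-7\right) \left(- \frac{1}{17}\right) = 361 \cdot \frac{14}{17} = \frac{5054}{17}$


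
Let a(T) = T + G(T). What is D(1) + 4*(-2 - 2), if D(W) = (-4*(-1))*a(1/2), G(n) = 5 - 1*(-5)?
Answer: 26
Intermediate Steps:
G(n) = 10 (G(n) = 5 + 5 = 10)
a(T) = 10 + T (a(T) = T + 10 = 10 + T)
D(W) = 42 (D(W) = (-4*(-1))*(10 + 1/2) = 4*(10 + ½) = 4*(21/2) = 42)
D(1) + 4*(-2 - 2) = 42 + 4*(-2 - 2) = 42 + 4*(-4) = 42 - 16 = 26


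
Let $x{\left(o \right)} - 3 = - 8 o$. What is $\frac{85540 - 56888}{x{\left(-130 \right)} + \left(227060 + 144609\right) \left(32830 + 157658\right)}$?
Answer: $\frac{28652}{70798485515} \approx 4.047 \cdot 10^{-7}$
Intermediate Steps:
$x{\left(o \right)} = 3 - 8 o$
$\frac{85540 - 56888}{x{\left(-130 \right)} + \left(227060 + 144609\right) \left(32830 + 157658\right)} = \frac{85540 - 56888}{\left(3 - -1040\right) + \left(227060 + 144609\right) \left(32830 + 157658\right)} = \frac{28652}{\left(3 + 1040\right) + 371669 \cdot 190488} = \frac{28652}{1043 + 70798484472} = \frac{28652}{70798485515}$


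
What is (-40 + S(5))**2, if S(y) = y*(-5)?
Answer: 4225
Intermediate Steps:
S(y) = -5*y
(-40 + S(5))**2 = (-40 - 5*5)**2 = (-40 - 25)**2 = (-65)**2 = 4225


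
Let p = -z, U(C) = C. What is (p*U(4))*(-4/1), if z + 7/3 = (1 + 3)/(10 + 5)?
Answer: -496/15 ≈ -33.067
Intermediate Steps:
z = -31/15 (z = -7/3 + (1 + 3)/(10 + 5) = -7/3 + 4/15 = -31/15 ≈ -2.0667)
p = 31/15 (p = -1*(-31/15) = 31/15 ≈ 2.0667)
(p*U(4))*(-4/1) = ((31/15)*4)*(-4/1) = 124*(-4*1)/15 = (124/15)*(-4) = -496/15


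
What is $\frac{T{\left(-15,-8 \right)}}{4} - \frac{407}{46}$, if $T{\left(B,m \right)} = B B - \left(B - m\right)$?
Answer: $\frac{2261}{46} \approx 49.152$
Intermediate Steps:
$T{\left(B,m \right)} = m + B^{2} - B$ ($T{\left(B,m \right)} = B^{2} - \left(B - m\right) = m + B^{2} - B$)
$\frac{T{\left(-15,-8 \right)}}{4} - \frac{407}{46} = \frac{-8 + \left(-15\right)^{2} - -15}{4} - \frac{407}{46} = \left(-8 + 225 + 15\right) \frac{1}{4} - \frac{407}{46} = 232 \cdot \frac{1}{4} - \frac{407}{46} = 58 - \frac{407}{46} = \frac{2261}{46}$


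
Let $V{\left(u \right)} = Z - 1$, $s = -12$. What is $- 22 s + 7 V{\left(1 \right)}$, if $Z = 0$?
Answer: $257$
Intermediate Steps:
$V{\left(u \right)} = -1$ ($V{\left(u \right)} = 0 - 1 = -1$)
$- 22 s + 7 V{\left(1 \right)} = \left(-22\right) \left(-12\right) + 7 \left(-1\right) = 264 - 7 = 257$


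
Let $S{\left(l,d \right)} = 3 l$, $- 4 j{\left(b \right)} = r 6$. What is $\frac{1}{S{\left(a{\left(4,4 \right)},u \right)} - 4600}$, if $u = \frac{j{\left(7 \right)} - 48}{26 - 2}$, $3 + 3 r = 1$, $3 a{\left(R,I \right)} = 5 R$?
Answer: $- \frac{1}{4580} \approx -0.00021834$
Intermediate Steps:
$a{\left(R,I \right)} = \frac{5 R}{3}$
$r = - \frac{2}{3}$ ($r = -1 + \frac{1}{3} \cdot 1 = -1 + \frac{1}{3} = - \frac{2}{3} \approx -0.66667$)
$j{\left(b \right)} = 1$ ($j{\left(b \right)} = - \frac{\left(- \frac{2}{3}\right) 6}{4} = \left(- \frac{1}{4}\right) \left(-4\right) = 1$)
$u = - \frac{47}{24}$ ($u = \frac{1 - 48}{26 - 2} = - \frac{47}{24} \approx -1.9583$)
$\frac{1}{S{\left(a{\left(4,4 \right)},u \right)} - 4600} = \frac{1}{3 \cdot \frac{5}{3} \cdot 4 - 4600} = \frac{1}{3 \cdot \frac{20}{3} - 4600} = \frac{1}{20 - 4600} = \frac{1}{-4580} = - \frac{1}{4580}$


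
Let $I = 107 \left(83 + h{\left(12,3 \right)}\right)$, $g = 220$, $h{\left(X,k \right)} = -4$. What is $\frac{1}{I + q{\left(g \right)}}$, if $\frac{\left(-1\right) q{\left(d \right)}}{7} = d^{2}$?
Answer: $- \frac{1}{330347} \approx -3.0271 \cdot 10^{-6}$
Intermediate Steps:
$I = 8453$ ($I = 107 \left(83 - 4\right) = 107 \cdot 79 = 8453$)
$q{\left(d \right)} = - 7 d^{2}$
$\frac{1}{I + q{\left(g \right)}} = \frac{1}{8453 - 7 \cdot 220^{2}} = \frac{1}{8453 - 338800} = \frac{1}{-330347} = - \frac{1}{330347}$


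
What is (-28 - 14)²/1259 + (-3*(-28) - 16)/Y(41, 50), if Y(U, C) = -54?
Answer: 4822/33993 ≈ 0.14185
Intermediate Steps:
(-28 - 14)²/1259 + (-3*(-28) - 16)/Y(41, 50) = (-28 - 14)²/1259 + (-3*(-28) - 16)/(-54) = (-42)²*(1/1259) + (84 - 16)*(-1/54) = 1764*(1/1259) + 68*(-1/54) = 1764/1259 - 34/27 = 4822/33993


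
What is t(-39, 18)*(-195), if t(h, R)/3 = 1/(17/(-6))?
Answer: 3510/17 ≈ 206.47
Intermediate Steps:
t(h, R) = -18/17 (t(h, R) = 3*(1/(17/(-6))) = 3*(1/(17*(-1/6))) = 3*(1/(-17/6)) = 3*(1*(-6/17)) = 3*(-6/17) = -18/17)
t(-39, 18)*(-195) = -18/17*(-195) = 3510/17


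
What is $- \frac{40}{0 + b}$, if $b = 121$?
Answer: $- \frac{40}{121} \approx -0.33058$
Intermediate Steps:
$- \frac{40}{0 + b} = - \frac{40}{0 + 121} = - \frac{40}{121}$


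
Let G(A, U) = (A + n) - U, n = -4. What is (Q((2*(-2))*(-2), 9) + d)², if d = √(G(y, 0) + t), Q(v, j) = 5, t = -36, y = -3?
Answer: (5 + I*√43)² ≈ -18.0 + 65.574*I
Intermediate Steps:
G(A, U) = -4 + A - U (G(A, U) = (A - 4) - U = (-4 + A) - U = -4 + A - U)
d = I*√43 (d = √((-4 - 3 - 1*0) - 36) = √((-4 - 3 + 0) - 36) = √(-7 - 36) = √(-43) = I*√43 ≈ 6.5574*I)
(Q((2*(-2))*(-2), 9) + d)² = (5 + I*√43)²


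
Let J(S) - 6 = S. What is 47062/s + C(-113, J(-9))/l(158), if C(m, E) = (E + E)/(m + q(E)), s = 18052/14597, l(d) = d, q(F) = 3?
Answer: 746214666977/19608985 ≈ 38055.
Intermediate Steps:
J(S) = 6 + S
s = 18052/14597 (s = 18052*(1/14597) = 18052/14597 ≈ 1.2367)
C(m, E) = 2*E/(3 + m) (C(m, E) = (E + E)/(m + 3) = (2*E)/(3 + m) = 2*E/(3 + m))
47062/s + C(-113, J(-9))/l(158) = 47062/(18052/14597) + (2*(6 - 9)/(3 - 113))/158 = 47062*(14597/18052) + (2*(-3)/(-110))*(1/158) = 343482007/9026 + (2*(-3)*(-1/110))*(1/158) = 343482007/9026 + (3/55)*(1/158) = 343482007/9026 + 3/8690 = 746214666977/19608985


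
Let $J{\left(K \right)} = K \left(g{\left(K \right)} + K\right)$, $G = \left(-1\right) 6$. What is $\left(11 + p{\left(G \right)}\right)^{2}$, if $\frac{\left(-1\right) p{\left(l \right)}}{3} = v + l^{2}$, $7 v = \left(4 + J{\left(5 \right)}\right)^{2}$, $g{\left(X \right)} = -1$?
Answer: $\frac{5793649}{49} \approx 1.1824 \cdot 10^{5}$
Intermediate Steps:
$G = -6$
$J{\left(K \right)} = K \left(-1 + K\right)$
$v = \frac{576}{7}$ ($v = \frac{\left(4 + 5 \left(-1 + 5\right)\right)^{2}}{7} = \frac{\left(4 + 5 \cdot 4\right)^{2}}{7} = \frac{\left(4 + 20\right)^{2}}{7} = \frac{24^{2}}{7} = \frac{1}{7} \cdot 576 = \frac{576}{7} \approx 82.286$)
$p{\left(l \right)} = - \frac{1728}{7} - 3 l^{2}$ ($p{\left(l \right)} = - 3 \left(\frac{576}{7} + l^{2}\right) = - \frac{1728}{7} - 3 l^{2}$)
$\left(11 + p{\left(G \right)}\right)^{2} = \left(11 - \left(\frac{1728}{7} + 3 \left(-6\right)^{2}\right)\right)^{2} = \left(11 - \frac{2484}{7}\right)^{2} = \left(- \frac{2407}{7}\right)^{2} = \frac{5793649}{49}$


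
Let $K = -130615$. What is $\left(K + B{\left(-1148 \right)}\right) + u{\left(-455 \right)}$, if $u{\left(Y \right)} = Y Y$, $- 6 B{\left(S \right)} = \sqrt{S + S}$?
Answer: $76410 - \frac{i \sqrt{574}}{3} \approx 76410.0 - 7.9861 i$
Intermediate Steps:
$B{\left(S \right)} = - \frac{\sqrt{2} \sqrt{S}}{6}$ ($B{\left(S \right)} = - \frac{\sqrt{S + S}}{6} = - \frac{\sqrt{2 S}}{6} = - \frac{\sqrt{2} \sqrt{S}}{6}$)
$u{\left(Y \right)} = Y^{2}$
$\left(K + B{\left(-1148 \right)}\right) + u{\left(-455 \right)} = \left(-130615 - \frac{\sqrt{2} \sqrt{-1148}}{6}\right) + \left(-455\right)^{2} = \left(-130615 - \frac{\sqrt{2} \cdot 2 i \sqrt{287}}{6}\right) + 207025 = \left(-130615 - \frac{i \sqrt{574}}{3}\right) + 207025 = 76410 - \frac{i \sqrt{574}}{3}$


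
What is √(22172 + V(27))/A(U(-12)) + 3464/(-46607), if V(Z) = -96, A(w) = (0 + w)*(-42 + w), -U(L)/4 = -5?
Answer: -3464/46607 - √5519/220 ≈ -0.41201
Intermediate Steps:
U(L) = 20 (U(L) = -4*(-5) = 20)
A(w) = w*(-42 + w)
√(22172 + V(27))/A(U(-12)) + 3464/(-46607) = √(22172 - 96)/((20*(-42 + 20))) + 3464/(-46607) = √22076/((20*(-22))) + 3464*(-1/46607) = (2*√5519)/(-440) - 3464/46607 = (2*√5519)*(-1/440) - 3464/46607 = -√5519/220 - 3464/46607 = -3464/46607 - √5519/220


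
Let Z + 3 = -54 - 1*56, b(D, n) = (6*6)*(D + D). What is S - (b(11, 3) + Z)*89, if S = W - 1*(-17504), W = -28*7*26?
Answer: -48023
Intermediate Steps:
b(D, n) = 72*D (b(D, n) = 36*(2*D) = 72*D)
W = -5096 (W = -196*26 = -5096)
Z = -113 (Z = -3 + (-54 - 1*56) = -3 + (-54 - 56) = -3 - 110 = -113)
S = 12408 (S = -5096 - 1*(-17504) = -5096 + 17504 = 12408)
S - (b(11, 3) + Z)*89 = 12408 - (72*11 - 113)*89 = 12408 - (792 - 113)*89 = 12408 - 679*89 = 12408 - 1*60431 = 12408 - 60431 = -48023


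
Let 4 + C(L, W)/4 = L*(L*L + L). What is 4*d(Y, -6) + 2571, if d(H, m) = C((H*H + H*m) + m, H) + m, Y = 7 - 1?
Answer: -397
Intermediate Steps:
Y = 6
C(L, W) = -16 + 4*L*(L + L**2) (C(L, W) = -16 + 4*(L*(L*L + L)) = -16 + 4*(L*(L**2 + L)) = -16 + 4*(L*(L + L**2)) = -16 + 4*L*(L + L**2))
d(H, m) = -16 + m + 4*(m + H**2 + H*m)**2 + 4*(m + H**2 + H*m)**3 (d(H, m) = (-16 + 4*((H*H + H*m) + m)**2 + 4*((H*H + H*m) + m)**3) + m = (-16 + 4*((H**2 + H*m) + m)**2 + 4*((H**2 + H*m) + m)**3) + m = (-16 + 4*(m + H**2 + H*m)**2 + 4*(m + H**2 + H*m)**3) + m = -16 + m + 4*(m + H**2 + H*m)**2 + 4*(m + H**2 + H*m)**3)
4*d(Y, -6) + 2571 = 4*(-16 - 6 + 4*(-6 + 6**2 + 6*(-6))**2 + 4*(-6 + 6**2 + 6*(-6))**3) + 2571 = 4*(-16 - 6 + 4*(-6 + 36 - 36)**2 + 4*(-6 + 36 - 36)**3) + 2571 = 4*(-16 - 6 + 4*(-6)**2 + 4*(-6)**3) + 2571 = 4*(-16 - 6 + 4*36 + 4*(-216)) + 2571 = 4*(-16 - 6 + 144 - 864) + 2571 = 4*(-742) + 2571 = -2968 + 2571 = -397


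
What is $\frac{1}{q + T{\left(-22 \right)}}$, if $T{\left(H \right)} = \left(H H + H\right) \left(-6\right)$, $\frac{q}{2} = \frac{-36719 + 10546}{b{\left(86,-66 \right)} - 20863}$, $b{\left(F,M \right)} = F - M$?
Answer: $- \frac{20711}{57358546} \approx -0.00036108$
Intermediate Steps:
$q = \frac{52346}{20711}$ ($q = 2 \frac{-36719 + 10546}{\left(86 - -66\right) - 20863} = 2 \left(- \frac{26173}{\left(86 + 66\right) - 20863}\right) = 2 \left(- \frac{26173}{152 - 20863}\right) = 2 \left(- \frac{26173}{-20711}\right) = 2 \left(\left(-26173\right) \left(- \frac{1}{20711}\right)\right) = 2 \cdot \frac{26173}{20711} = \frac{52346}{20711} \approx 2.5275$)
$T{\left(H \right)} = - 6 H - 6 H^{2}$ ($T{\left(H \right)} = \left(H^{2} + H\right) \left(-6\right) = \left(H + H^{2}\right) \left(-6\right) = - 6 H - 6 H^{2}$)
$\frac{1}{q + T{\left(-22 \right)}} = \frac{1}{\frac{52346}{20711} - - 132 \left(1 - 22\right)} = \frac{1}{\frac{52346}{20711} - \left(-132\right) \left(-21\right)} = \frac{1}{\frac{52346}{20711} - 2772} = \frac{1}{- \frac{57358546}{20711}} = - \frac{20711}{57358546}$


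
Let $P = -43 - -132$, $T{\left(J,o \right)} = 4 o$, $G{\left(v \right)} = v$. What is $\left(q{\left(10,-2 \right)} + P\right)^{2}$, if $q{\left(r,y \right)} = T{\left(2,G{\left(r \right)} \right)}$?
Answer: $16641$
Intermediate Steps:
$q{\left(r,y \right)} = 4 r$
$P = 89$ ($P = -43 + 132 = 89$)
$\left(q{\left(10,-2 \right)} + P\right)^{2} = \left(4 \cdot 10 + 89\right)^{2} = \left(40 + 89\right)^{2} = 129^{2} = 16641$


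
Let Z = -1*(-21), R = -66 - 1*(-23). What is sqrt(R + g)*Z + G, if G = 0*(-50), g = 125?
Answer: 21*sqrt(82) ≈ 190.16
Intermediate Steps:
R = -43 (R = -66 + 23 = -43)
Z = 21
G = 0
sqrt(R + g)*Z + G = sqrt(-43 + 125)*21 + 0 = sqrt(82)*21 + 0 = 21*sqrt(82) + 0 = 21*sqrt(82)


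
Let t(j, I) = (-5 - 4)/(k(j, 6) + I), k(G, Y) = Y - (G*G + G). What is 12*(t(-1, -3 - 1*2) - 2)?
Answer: -132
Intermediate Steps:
k(G, Y) = Y - G - G² (k(G, Y) = Y - (G² + G) = Y - (G + G²) = Y + (-G - G²) = Y - G - G²)
t(j, I) = -9/(6 + I - j - j²) (t(j, I) = (-5 - 4)/((6 - j - j²) + I) = -9/(6 + I - j - j²))
12*(t(-1, -3 - 1*2) - 2) = 12*(9/(-6 - 1 + (-1)² - (-3 - 1*2)) - 2) = 12*(9/(-6 - 1 + 1 - (-3 - 2)) - 2) = 12*(9/(-6 - 1 + 1 - 1*(-5)) - 2) = 12*(9/(-6 - 1 + 1 + 5) - 2) = 12*(9/(-1) - 2) = 12*(9*(-1) - 2) = 12*(-9 - 2) = 12*(-11) = -132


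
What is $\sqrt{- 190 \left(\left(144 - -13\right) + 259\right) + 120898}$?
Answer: $\sqrt{41858} \approx 204.59$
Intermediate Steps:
$\sqrt{- 190 \left(\left(144 - -13\right) + 259\right) + 120898} = \sqrt{- 190 \left(\left(144 + 13\right) + 259\right) + 120898} = \sqrt{- 190 \left(157 + 259\right) + 120898} = \sqrt{\left(-190\right) 416 + 120898} = \sqrt{-79040 + 120898} = \sqrt{41858}$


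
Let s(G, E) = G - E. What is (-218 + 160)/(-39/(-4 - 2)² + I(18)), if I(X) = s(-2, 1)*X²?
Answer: 696/11677 ≈ 0.059604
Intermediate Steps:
I(X) = -3*X² (I(X) = (-2 - 1*1)*X² = (-2 - 1)*X² = -3*X²)
(-218 + 160)/(-39/(-4 - 2)² + I(18)) = (-218 + 160)/(-39/(-4 - 2)² - 3*18²) = -58/(-39*(1/(-6))² - 3*324) = -58/(-39*(-⅙)² - 972) = -58/(-39*1/36 - 972) = -58/(-13/12 - 972) = -58/(-11677/12) = -58*(-12/11677) = 696/11677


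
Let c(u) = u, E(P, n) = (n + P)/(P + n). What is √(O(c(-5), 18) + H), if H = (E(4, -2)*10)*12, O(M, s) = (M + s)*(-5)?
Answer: √55 ≈ 7.4162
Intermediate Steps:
E(P, n) = 1 (E(P, n) = (P + n)/(P + n) = 1)
O(M, s) = -5*M - 5*s
H = 120 (H = (1*10)*12 = 10*12 = 120)
√(O(c(-5), 18) + H) = √((-5*(-5) - 5*18) + 120) = √((25 - 90) + 120) = √(-65 + 120) = √55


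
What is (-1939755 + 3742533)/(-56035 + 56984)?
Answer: 1802778/949 ≈ 1899.7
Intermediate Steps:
(-1939755 + 3742533)/(-56035 + 56984) = 1802778/949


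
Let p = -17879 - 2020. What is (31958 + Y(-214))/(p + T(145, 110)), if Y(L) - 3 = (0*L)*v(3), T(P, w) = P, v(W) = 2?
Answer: -31961/19754 ≈ -1.6180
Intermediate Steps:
p = -19899
Y(L) = 3 (Y(L) = 3 + (0*L)*2 = 3 + 0*2 = 3 + 0 = 3)
(31958 + Y(-214))/(p + T(145, 110)) = (31958 + 3)/(-19899 + 145) = 31961/(-19754) = 31961*(-1/19754) = -31961/19754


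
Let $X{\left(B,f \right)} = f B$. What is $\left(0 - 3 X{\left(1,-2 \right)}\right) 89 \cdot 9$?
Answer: $4806$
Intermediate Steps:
$X{\left(B,f \right)} = B f$
$\left(0 - 3 X{\left(1,-2 \right)}\right) 89 \cdot 9 = \left(0 - 3 \cdot 1 \left(-2\right)\right) 89 \cdot 9 = \left(0 - -6\right) 89 \cdot 9 = \left(0 + 6\right) 89 \cdot 9 = 6 \cdot 89 \cdot 9 = 534 \cdot 9 = 4806$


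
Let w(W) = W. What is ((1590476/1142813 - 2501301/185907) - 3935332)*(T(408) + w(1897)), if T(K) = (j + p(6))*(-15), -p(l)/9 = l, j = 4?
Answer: -737711085385554422357/70818978797 ≈ -1.0417e+10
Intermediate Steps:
p(l) = -9*l
T(K) = 750 (T(K) = (4 - 9*6)*(-15) = (4 - 54)*(-15) = -50*(-15) = 750)
((1590476/1142813 - 2501301/185907) - 3935332)*(T(408) + w(1897)) = ((1590476/1142813 - 2501301/185907) - 3935332)*(750 + 1897) = ((1590476*(1/1142813) - 2501301*1/185907) - 3935332)*2647 = ((1590476/1142813 - 833767/61969) - 3935332)*2647 = (-854279559327/70818978797 - 3935332)*2647 = -278697047746714931/70818978797*2647 = -737711085385554422357/70818978797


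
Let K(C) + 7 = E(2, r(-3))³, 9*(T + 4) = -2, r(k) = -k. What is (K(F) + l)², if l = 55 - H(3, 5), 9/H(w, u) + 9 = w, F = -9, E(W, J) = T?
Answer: 1411730329/2125764 ≈ 664.10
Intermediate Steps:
T = -38/9 (T = -4 + (⅑)*(-2) = -4 - 2/9 = -38/9 ≈ -4.2222)
E(W, J) = -38/9
H(w, u) = 9/(-9 + w)
K(C) = -59975/729 (K(C) = -7 + (-38/9)³ = -7 - 54872/729 = -59975/729)
l = 113/2 (l = 55 - 9/(-9 + 3) = 55 - 9/(-6) = 55 - 9*(-1)/6 = 55 - 1*(-3/2) = 55 + 3/2 = 113/2 ≈ 56.500)
(K(F) + l)² = (-59975/729 + 113/2)² = (-37573/1458)² = 1411730329/2125764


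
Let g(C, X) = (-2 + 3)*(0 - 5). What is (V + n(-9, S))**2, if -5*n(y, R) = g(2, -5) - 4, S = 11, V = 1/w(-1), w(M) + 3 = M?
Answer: 961/400 ≈ 2.4025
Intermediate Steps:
w(M) = -3 + M
g(C, X) = -5 (g(C, X) = 1*(-5) = -5)
V = -1/4 (V = 1/(-3 - 1) = 1/(-4) = -1/4 ≈ -0.25000)
n(y, R) = 9/5 (n(y, R) = -(-5 - 4)/5 = -1/5*(-9) = 9/5)
(V + n(-9, S))**2 = (-1/4 + 9/5)**2 = (31/20)**2 = 961/400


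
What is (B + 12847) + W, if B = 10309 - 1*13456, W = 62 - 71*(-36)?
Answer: 12318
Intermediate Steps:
W = 2618 (W = 62 + 2556 = 2618)
B = -3147 (B = 10309 - 13456 = -3147)
(B + 12847) + W = (-3147 + 12847) + 2618 = 9700 + 2618 = 12318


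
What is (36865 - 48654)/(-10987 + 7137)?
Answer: 11789/3850 ≈ 3.0621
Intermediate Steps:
(36865 - 48654)/(-10987 + 7137) = -11789/(-3850) = -11789*(-1/3850) = 11789/3850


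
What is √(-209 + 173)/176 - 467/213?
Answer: -467/213 + 3*I/88 ≈ -2.1925 + 0.034091*I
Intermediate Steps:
√(-209 + 173)/176 - 467/213 = √(-36)*(1/176) - 467*1/213 = (6*I)*(1/176) - 467/213 = 3*I/88 - 467/213 = -467/213 + 3*I/88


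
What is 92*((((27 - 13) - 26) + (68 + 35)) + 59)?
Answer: 13800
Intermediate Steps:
92*((((27 - 13) - 26) + (68 + 35)) + 59) = 92*(((14 - 26) + 103) + 59) = 92*((-12 + 103) + 59) = 92*(91 + 59) = 92*150 = 13800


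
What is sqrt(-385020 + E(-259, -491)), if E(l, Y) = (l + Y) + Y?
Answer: I*sqrt(386261) ≈ 621.5*I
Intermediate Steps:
E(l, Y) = l + 2*Y (E(l, Y) = (Y + l) + Y = l + 2*Y)
sqrt(-385020 + E(-259, -491)) = sqrt(-385020 + (-259 + 2*(-491))) = sqrt(-385020 + (-259 - 982)) = sqrt(-385020 - 1241) = sqrt(-386261) = I*sqrt(386261)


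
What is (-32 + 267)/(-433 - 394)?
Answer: -235/827 ≈ -0.28416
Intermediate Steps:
(-32 + 267)/(-433 - 394) = 235/(-827) = 235*(-1/827) = -235/827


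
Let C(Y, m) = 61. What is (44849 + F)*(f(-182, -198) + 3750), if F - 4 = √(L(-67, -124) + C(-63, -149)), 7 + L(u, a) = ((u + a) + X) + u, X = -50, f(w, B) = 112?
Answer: 173222286 + 3862*I*√254 ≈ 1.7322e+8 + 61550.0*I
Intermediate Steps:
L(u, a) = -57 + a + 2*u (L(u, a) = -7 + (((u + a) - 50) + u) = -7 + (((a + u) - 50) + u) = -7 + ((-50 + a + u) + u) = -7 + (-50 + a + 2*u) = -57 + a + 2*u)
F = 4 + I*√254 (F = 4 + √((-57 - 124 + 2*(-67)) + 61) = 4 + √((-57 - 124 - 134) + 61) = 4 + √(-315 + 61) = 4 + √(-254) = 4 + I*√254 ≈ 4.0 + 15.937*I)
(44849 + F)*(f(-182, -198) + 3750) = (44849 + (4 + I*√254))*(112 + 3750) = (44853 + I*√254)*3862 = 173222286 + 3862*I*√254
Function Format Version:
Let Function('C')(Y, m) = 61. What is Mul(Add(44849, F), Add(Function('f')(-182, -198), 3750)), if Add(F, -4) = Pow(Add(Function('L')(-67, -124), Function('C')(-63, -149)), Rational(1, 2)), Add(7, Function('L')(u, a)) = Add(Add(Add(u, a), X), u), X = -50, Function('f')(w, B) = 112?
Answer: Add(173222286, Mul(3862, I, Pow(254, Rational(1, 2)))) ≈ Add(1.7322e+8, Mul(61550., I))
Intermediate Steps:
Function('L')(u, a) = Add(-57, a, Mul(2, u)) (Function('L')(u, a) = Add(-7, Add(Add(Add(u, a), -50), u)) = Add(-7, Add(Add(Add(a, u), -50), u)) = Add(-7, Add(Add(-50, a, u), u)) = Add(-7, Add(-50, a, Mul(2, u))) = Add(-57, a, Mul(2, u)))
F = Add(4, Mul(I, Pow(254, Rational(1, 2)))) (F = Add(4, Pow(Add(Add(-57, -124, Mul(2, -67)), 61), Rational(1, 2))) = Add(4, Pow(Add(Add(-57, -124, -134), 61), Rational(1, 2))) = Add(4, Pow(Add(-315, 61), Rational(1, 2))) = Add(4, Pow(-254, Rational(1, 2))) = Add(4, Mul(I, Pow(254, Rational(1, 2)))) ≈ Add(4.0000, Mul(15.937, I)))
Mul(Add(44849, F), Add(Function('f')(-182, -198), 3750)) = Mul(Add(44849, Add(4, Mul(I, Pow(254, Rational(1, 2))))), Add(112, 3750)) = Mul(Add(44853, Mul(I, Pow(254, Rational(1, 2)))), 3862) = Add(173222286, Mul(3862, I, Pow(254, Rational(1, 2))))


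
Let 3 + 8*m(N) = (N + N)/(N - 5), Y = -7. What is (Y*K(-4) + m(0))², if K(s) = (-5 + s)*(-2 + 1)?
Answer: 257049/64 ≈ 4016.4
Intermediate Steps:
m(N) = -3/8 + N/(4*(-5 + N)) (m(N) = -3/8 + ((N + N)/(N - 5))/8 = -3/8 + ((2*N)/(-5 + N))/8 = -3/8 + (2*N/(-5 + N))/8 = -3/8 + N/(4*(-5 + N)))
K(s) = 5 - s (K(s) = (-5 + s)*(-1) = 5 - s)
(Y*K(-4) + m(0))² = (-7*(5 - 1*(-4)) + (15 - 1*0)/(8*(-5 + 0)))² = (-7*(5 + 4) + (⅛)*(15 + 0)/(-5))² = (-7*9 + (⅛)*(-⅕)*15)² = (-63 - 3/8)² = (-507/8)² = 257049/64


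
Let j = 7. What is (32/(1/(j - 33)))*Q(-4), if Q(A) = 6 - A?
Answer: -8320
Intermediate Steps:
(32/(1/(j - 33)))*Q(-4) = (32/(1/(7 - 33)))*(6 - 1*(-4)) = (32/(1/(-26)))*(6 + 4) = (32/(-1/26))*10 = (32*(-26))*10 = -832*10 = -8320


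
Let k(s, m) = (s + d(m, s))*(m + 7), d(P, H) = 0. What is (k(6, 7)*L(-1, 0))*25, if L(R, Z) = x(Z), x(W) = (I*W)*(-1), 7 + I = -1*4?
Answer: 0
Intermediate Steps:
I = -11 (I = -7 - 1*4 = -7 - 4 = -11)
k(s, m) = s*(7 + m) (k(s, m) = (s + 0)*(m + 7) = s*(7 + m))
x(W) = 11*W (x(W) = -11*W*(-1) = 11*W)
L(R, Z) = 11*Z
(k(6, 7)*L(-1, 0))*25 = ((6*(7 + 7))*(11*0))*25 = ((6*14)*0)*25 = (84*0)*25 = 0*25 = 0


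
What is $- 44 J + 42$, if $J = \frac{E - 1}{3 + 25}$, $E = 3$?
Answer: $\frac{272}{7} \approx 38.857$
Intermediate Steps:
$J = \frac{1}{14}$ ($J = \frac{3 - 1}{3 + 25} = \frac{2}{28} = 2 \cdot \frac{1}{28} = \frac{1}{14} \approx 0.071429$)
$- 44 J + 42 = \left(-44\right) \frac{1}{14} + 42 = - \frac{22}{7} + 42 = \frac{272}{7}$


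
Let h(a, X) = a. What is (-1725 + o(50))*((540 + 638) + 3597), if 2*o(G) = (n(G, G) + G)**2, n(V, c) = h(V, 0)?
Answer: 15638125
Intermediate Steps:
n(V, c) = V
o(G) = 2*G**2 (o(G) = (G + G)**2/2 = (2*G)**2/2 = (4*G**2)/2 = 2*G**2)
(-1725 + o(50))*((540 + 638) + 3597) = (-1725 + 2*50**2)*((540 + 638) + 3597) = (-1725 + 2*2500)*(1178 + 3597) = (-1725 + 5000)*4775 = 3275*4775 = 15638125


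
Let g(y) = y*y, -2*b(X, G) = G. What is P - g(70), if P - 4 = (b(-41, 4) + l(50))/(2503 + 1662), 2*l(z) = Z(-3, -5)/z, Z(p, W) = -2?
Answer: -1019592101/208250 ≈ -4896.0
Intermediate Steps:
b(X, G) = -G/2
g(y) = y²
l(z) = -1/z (l(z) = (-2/z)/2 = -1/z)
P = 832899/208250 (P = 4 + (-½*4 - 1/50)/(2503 + 1662) = 4 + (-2 - 1*1/50)/4165 = 4 + (-2 - 1/50)*(1/4165) = 4 - 101/50*1/4165 = 4 - 101/208250 = 832899/208250 ≈ 3.9995)
P - g(70) = 832899/208250 - 1*70² = 832899/208250 - 1*4900 = 832899/208250 - 4900 = -1019592101/208250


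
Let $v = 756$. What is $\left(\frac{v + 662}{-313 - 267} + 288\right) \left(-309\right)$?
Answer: $- \frac{25588599}{290} \approx -88237.0$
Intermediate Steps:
$\left(\frac{v + 662}{-313 - 267} + 288\right) \left(-309\right) = \left(\frac{756 + 662}{-313 - 267} + 288\right) \left(-309\right) = \left(\frac{1418}{-580} + 288\right) \left(-309\right) = \left(1418 \left(- \frac{1}{580}\right) + 288\right) \left(-309\right) = \left(- \frac{709}{290} + 288\right) \left(-309\right) = \frac{82811}{290} \left(-309\right) = - \frac{25588599}{290}$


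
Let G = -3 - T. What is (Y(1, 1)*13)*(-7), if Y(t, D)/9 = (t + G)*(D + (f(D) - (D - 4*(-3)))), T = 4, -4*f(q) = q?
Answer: -120393/2 ≈ -60197.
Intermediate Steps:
f(q) = -q/4
G = -7 (G = -3 - 1*4 = -3 - 4 = -7)
Y(t, D) = 9*(-12 - D/4)*(-7 + t) (Y(t, D) = 9*((t - 7)*(D + (-D/4 - (D - 4*(-3))))) = 9*((-7 + t)*(D + (-D/4 - (D + 12)))) = 9*((-7 + t)*(D + (-D/4 - (12 + D)))) = 9*((-7 + t)*(D + (-D/4 + (-12 - D)))) = 9*((-7 + t)*(D + (-12 - 5*D/4))) = 9*((-7 + t)*(-12 - D/4)) = 9*((-12 - D/4)*(-7 + t)) = 9*(-12 - D/4)*(-7 + t))
(Y(1, 1)*13)*(-7) = ((756 - 108*1 + (63/4)*1 - 9/4*1*1)*13)*(-7) = ((756 - 108 + 63/4 - 9/4)*13)*(-7) = ((1323/2)*13)*(-7) = (17199/2)*(-7) = -120393/2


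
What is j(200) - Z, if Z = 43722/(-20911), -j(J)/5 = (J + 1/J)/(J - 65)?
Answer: -600362111/112919400 ≈ -5.3167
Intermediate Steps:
j(J) = -5*(J + 1/J)/(-65 + J) (j(J) = -5*(J + 1/J)/(J - 65) = -5*(J + 1/J)/(-65 + J))
Z = -43722/20911 (Z = 43722*(-1/20911) = -43722/20911 ≈ -2.0909)
j(200) - Z = 5*(-1 - 1*200²)/(200*(-65 + 200)) - 1*(-43722/20911) = 5*(1/200)*(-1 - 1*40000)/135 + 43722/20911 = 5*(1/200)*(1/135)*(-1 - 40000) + 43722/20911 = 5*(1/200)*(1/135)*(-40001) + 43722/20911 = -40001/5400 + 43722/20911 = -600362111/112919400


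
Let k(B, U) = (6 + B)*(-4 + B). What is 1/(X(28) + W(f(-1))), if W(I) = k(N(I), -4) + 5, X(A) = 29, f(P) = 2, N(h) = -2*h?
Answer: 1/18 ≈ 0.055556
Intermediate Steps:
k(B, U) = (-4 + B)*(6 + B)
W(I) = -19 - 4*I + 4*I² (W(I) = (-24 + (-2*I)² + 2*(-2*I)) + 5 = (-24 + 4*I² - 4*I) + 5 = (-24 - 4*I + 4*I²) + 5 = -19 - 4*I + 4*I²)
1/(X(28) + W(f(-1))) = 1/(29 + (-19 - 4*2 + 4*2²)) = 1/(29 + (-19 - 8 + 4*4)) = 1/(29 + (-19 - 8 + 16)) = 1/(29 - 11) = 1/18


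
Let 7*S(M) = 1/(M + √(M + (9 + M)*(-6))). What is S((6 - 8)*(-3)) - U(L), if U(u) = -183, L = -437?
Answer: 25621/140 - I*√21/420 ≈ 183.01 - 0.010911*I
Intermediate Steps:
S(M) = 1/(7*(M + √(-54 - 5*M))) (S(M) = 1/(7*(M + √(M + (9 + M)*(-6)))) = 1/(7*(M + √(M + (-54 - 6*M)))) = 1/(7*(M + √(-54 - 5*M))))
S((6 - 8)*(-3)) - U(L) = 1/(7*((6 - 8)*(-3) + √(-54 - 5*(6 - 8)*(-3)))) - 1*(-183) = 1/(7*(-2*(-3) + √(-54 - (-10)*(-3)))) + 183 = 1/(7*(6 + √(-54 - 5*6))) + 183 = 1/(7*(6 + √(-54 - 30))) + 183 = 1/(7*(6 + √(-84))) + 183 = 1/(7*(6 + 2*I*√21)) + 183 = 183 + 1/(7*(6 + 2*I*√21))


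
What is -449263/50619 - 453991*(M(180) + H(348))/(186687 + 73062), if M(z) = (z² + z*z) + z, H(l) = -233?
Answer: -496013229727150/4382744877 ≈ -1.1317e+5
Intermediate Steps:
M(z) = z + 2*z² (M(z) = (z² + z²) + z = 2*z² + z = z + 2*z²)
-449263/50619 - 453991*(M(180) + H(348))/(186687 + 73062) = -449263/50619 - 453991*(180*(1 + 2*180) - 233)/(186687 + 73062) = -449263*1/50619 - (-105779903/259749 + 9079820*(1 + 360)/28861) = -449263/50619 - 453991/(259749/(180*361 - 233)) = -449263/50619 - 453991/(259749/(64980 - 233)) = -449263/50619 - 453991/(259749/64747) = -449263/50619 - 453991/(259749*(1/64747)) = -449263/50619 - 453991/259749/64747 = -449263/50619 - 453991*64747/259749 = -449263/50619 - 29394555277/259749 = -496013229727150/4382744877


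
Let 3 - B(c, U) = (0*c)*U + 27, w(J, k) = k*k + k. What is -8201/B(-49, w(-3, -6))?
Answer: 8201/24 ≈ 341.71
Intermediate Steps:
w(J, k) = k + k² (w(J, k) = k² + k = k + k²)
B(c, U) = -24 (B(c, U) = 3 - ((0*c)*U + 27) = 3 - (0*U + 27) = 3 - (0 + 27) = 3 - 1*27 = 3 - 27 = -24)
-8201/B(-49, w(-3, -6)) = -8201/(-24) = -8201*(-1/24) = 8201/24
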